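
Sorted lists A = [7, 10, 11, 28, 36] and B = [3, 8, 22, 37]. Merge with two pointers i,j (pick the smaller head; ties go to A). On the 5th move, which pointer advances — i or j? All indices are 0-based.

i

i=0 j=0: A[i]=7>B[j]=3 take 3, j++
i=0 j=1: A[i]=7<=B[j]=8 take 7, i++
i=1 j=1: A[i]=10>B[j]=8 take 8, j++
i=1 j=2: A[i]=10<=B[j]=22 take 10, i++
i=2 j=2: A[i]=11<=B[j]=22 take 11, i++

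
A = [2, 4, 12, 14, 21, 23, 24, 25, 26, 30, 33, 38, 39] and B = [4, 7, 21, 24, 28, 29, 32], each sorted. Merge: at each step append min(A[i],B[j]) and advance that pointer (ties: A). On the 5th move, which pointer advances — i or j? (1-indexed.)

i

i=1 j=1: A[i]=2<=B[j]=4 take 2, i++
i=2 j=1: A[i]=4<=B[j]=4 take 4, i++
i=3 j=1: A[i]=12>B[j]=4 take 4, j++
i=3 j=2: A[i]=12>B[j]=7 take 7, j++
i=3 j=3: A[i]=12<=B[j]=21 take 12, i++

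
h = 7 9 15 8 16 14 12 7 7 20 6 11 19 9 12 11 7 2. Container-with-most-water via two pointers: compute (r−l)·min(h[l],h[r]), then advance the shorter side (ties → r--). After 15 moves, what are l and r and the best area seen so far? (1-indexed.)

[1,18] min(7,2)*17=34 best=34 * → r--
[1,17] min(7,7)*16=112 best=112 * → r--
[1,16] min(7,11)*15=105 best=112 → l++
[2,16] min(9,11)*14=126 best=126 * → l++
[3,16] min(15,11)*13=143 best=143 * → r--
[3,15] min(15,12)*12=144 best=144 * → r--
[3,14] min(15,9)*11=99 best=144 → r--
[3,13] min(15,19)*10=150 best=150 * → l++
[4,13] min(8,19)*9=72 best=150 → l++
[5,13] min(16,19)*8=128 best=150 → l++
[6,13] min(14,19)*7=98 best=150 → l++
[7,13] min(12,19)*6=72 best=150 → l++
[8,13] min(7,19)*5=35 best=150 → l++
[9,13] min(7,19)*4=28 best=150 → l++
[10,13] min(20,19)*3=57 best=150 → r--

l=10, r=12, best area=150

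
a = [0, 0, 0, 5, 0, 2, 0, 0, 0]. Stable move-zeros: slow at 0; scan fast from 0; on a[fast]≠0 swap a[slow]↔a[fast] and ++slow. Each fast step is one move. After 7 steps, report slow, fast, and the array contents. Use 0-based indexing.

(s=0,f=0) a[fast]=0 → fast++
(s=0,f=1) a[fast]=0 → fast++
(s=0,f=2) a[fast]=0 → fast++
(s=0,f=3) a[fast]=5≠0 swap→a[0]=5 → slow++,fast++
(s=1,f=4) a[fast]=0 → fast++
(s=1,f=5) a[fast]=2≠0 swap→a[1]=2 → slow++,fast++
(s=2,f=6) a[fast]=0 → fast++

slow=2, fast=7, a=[5, 2, 0, 0, 0, 0, 0, 0, 0]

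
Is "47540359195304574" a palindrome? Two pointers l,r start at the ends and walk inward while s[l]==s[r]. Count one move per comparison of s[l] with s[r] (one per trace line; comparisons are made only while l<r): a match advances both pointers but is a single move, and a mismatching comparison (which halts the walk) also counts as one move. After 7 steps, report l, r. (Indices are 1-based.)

l=8, r=10

l=1 r=17: '4'=='4', l++,r--
l=2 r=16: '7'=='7', l++,r--
l=3 r=15: '5'=='5', l++,r--
l=4 r=14: '4'=='4', l++,r--
l=5 r=13: '0'=='0', l++,r--
l=6 r=12: '3'=='3', l++,r--
l=7 r=11: '5'=='5', l++,r--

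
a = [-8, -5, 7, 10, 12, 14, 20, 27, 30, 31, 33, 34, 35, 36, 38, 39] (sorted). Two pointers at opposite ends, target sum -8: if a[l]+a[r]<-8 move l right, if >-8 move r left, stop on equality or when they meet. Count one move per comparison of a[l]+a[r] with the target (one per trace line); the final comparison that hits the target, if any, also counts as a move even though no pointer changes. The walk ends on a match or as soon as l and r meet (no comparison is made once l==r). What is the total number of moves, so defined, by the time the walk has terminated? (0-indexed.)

15 moves

[0,15] -8+39=31 >-8 → r--
[0,14] -8+38=30 >-8 → r--
[0,13] -8+36=28 >-8 → r--
[0,12] -8+35=27 >-8 → r--
[0,11] -8+34=26 >-8 → r--
[0,10] -8+33=25 >-8 → r--
[0,9] -8+31=23 >-8 → r--
[0,8] -8+30=22 >-8 → r--
[0,7] -8+27=19 >-8 → r--
[0,6] -8+20=12 >-8 → r--
[0,5] -8+14=6 >-8 → r--
[0,4] -8+12=4 >-8 → r--
[0,3] -8+10=2 >-8 → r--
[0,2] -8+7=-1 >-8 → r--
[0,1] -8+-5=-13 <-8 → l++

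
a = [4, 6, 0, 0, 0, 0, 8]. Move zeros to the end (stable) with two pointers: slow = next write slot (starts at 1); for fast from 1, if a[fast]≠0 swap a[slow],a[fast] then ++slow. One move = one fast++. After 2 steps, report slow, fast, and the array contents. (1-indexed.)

slow=3, fast=3, a=[4, 6, 0, 0, 0, 0, 8]

(s=1,f=1) a[fast]=4≠0 swap→a[1]=4 → slow++,fast++
(s=2,f=2) a[fast]=6≠0 swap→a[2]=6 → slow++,fast++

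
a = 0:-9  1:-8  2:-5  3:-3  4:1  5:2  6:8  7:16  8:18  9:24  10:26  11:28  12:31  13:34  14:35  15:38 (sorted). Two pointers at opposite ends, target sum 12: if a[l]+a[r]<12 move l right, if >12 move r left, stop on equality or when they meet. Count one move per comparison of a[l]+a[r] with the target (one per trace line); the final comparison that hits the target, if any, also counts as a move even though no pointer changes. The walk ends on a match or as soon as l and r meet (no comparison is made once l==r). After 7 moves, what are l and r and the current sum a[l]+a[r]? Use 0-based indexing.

l=0, r=8, sum=9

l=0 r=15: -9+38=29 >12, r--
l=0 r=14: -9+35=26 >12, r--
l=0 r=13: -9+34=25 >12, r--
l=0 r=12: -9+31=22 >12, r--
l=0 r=11: -9+28=19 >12, r--
l=0 r=10: -9+26=17 >12, r--
l=0 r=9: -9+24=15 >12, r--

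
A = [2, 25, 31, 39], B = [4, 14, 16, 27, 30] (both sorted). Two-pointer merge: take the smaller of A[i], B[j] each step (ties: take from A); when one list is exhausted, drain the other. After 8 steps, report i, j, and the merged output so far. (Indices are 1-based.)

i=4, j=6, merged so far=[2, 4, 14, 16, 25, 27, 30, 31]

[i=1,j=1] A[i]=2<=B[j]=4 take 2 → i++
[i=2,j=1] A[i]=25>B[j]=4 take 4 → j++
[i=2,j=2] A[i]=25>B[j]=14 take 14 → j++
[i=2,j=3] A[i]=25>B[j]=16 take 16 → j++
[i=2,j=4] A[i]=25<=B[j]=27 take 25 → i++
[i=3,j=4] A[i]=31>B[j]=27 take 27 → j++
[i=3,j=5] A[i]=31>B[j]=30 take 30 → j++
[i=3,j=6] B done, take A[i]=31 → i++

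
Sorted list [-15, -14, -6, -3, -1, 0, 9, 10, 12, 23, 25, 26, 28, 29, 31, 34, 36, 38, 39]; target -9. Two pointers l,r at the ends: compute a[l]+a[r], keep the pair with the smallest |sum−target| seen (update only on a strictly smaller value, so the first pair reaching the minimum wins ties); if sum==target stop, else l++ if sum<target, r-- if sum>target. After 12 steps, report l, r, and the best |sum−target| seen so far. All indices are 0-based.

l=0 r=18: -15+39=24 d=33 *, r--
l=0 r=17: -15+38=23 d=32 *, r--
l=0 r=16: -15+36=21 d=30 *, r--
l=0 r=15: -15+34=19 d=28 *, r--
l=0 r=14: -15+31=16 d=25 *, r--
l=0 r=13: -15+29=14 d=23 *, r--
l=0 r=12: -15+28=13 d=22 *, r--
l=0 r=11: -15+26=11 d=20 *, r--
l=0 r=10: -15+25=10 d=19 *, r--
l=0 r=9: -15+23=8 d=17 *, r--
l=0 r=8: -15+12=-3 d=6 *, r--
l=0 r=7: -15+10=-5 d=4 *, r--

l=0, r=6, best |Δ|=4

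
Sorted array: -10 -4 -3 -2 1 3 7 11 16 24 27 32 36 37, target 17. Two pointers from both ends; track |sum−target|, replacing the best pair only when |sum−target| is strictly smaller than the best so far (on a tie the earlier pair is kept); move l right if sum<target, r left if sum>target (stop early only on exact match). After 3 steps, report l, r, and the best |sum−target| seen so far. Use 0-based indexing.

l=0, r=10, best |Δ|=5

l=0 r=13: -10+37=27 d=10 *, r--
l=0 r=12: -10+36=26 d=9 *, r--
l=0 r=11: -10+32=22 d=5 *, r--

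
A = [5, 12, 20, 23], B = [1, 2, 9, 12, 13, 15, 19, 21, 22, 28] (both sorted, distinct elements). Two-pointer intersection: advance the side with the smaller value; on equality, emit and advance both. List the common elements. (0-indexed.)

intersection = [12]

i=0 j=0: 5>1, j++
i=0 j=1: 5>2, j++
i=0 j=2: 5<9, i++
i=1 j=2: 12>9, j++
i=1 j=3: 12==12 emit, i++,j++
i=2 j=4: 20>13, j++
i=2 j=5: 20>15, j++
i=2 j=6: 20>19, j++
i=2 j=7: 20<21, i++
i=3 j=7: 23>21, j++
i=3 j=8: 23>22, j++
i=3 j=9: 23<28, i++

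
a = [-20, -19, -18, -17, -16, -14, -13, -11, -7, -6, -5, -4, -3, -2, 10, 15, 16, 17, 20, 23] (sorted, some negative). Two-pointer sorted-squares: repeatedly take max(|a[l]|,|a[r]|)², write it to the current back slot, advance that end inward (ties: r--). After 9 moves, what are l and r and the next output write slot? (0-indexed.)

l=5, r=15, next write slot=10

[0,19] |-20|<=|23| out[19]=529 → r--
[0,18] |-20|<=|20| out[18]=400 → r--
[0,17] |-20|>|17| out[17]=400 → l++
[1,17] |-19|>|17| out[16]=361 → l++
[2,17] |-18|>|17| out[15]=324 → l++
[3,17] |-17|<=|17| out[14]=289 → r--
[3,16] |-17|>|16| out[13]=289 → l++
[4,16] |-16|<=|16| out[12]=256 → r--
[4,15] |-16|>|15| out[11]=256 → l++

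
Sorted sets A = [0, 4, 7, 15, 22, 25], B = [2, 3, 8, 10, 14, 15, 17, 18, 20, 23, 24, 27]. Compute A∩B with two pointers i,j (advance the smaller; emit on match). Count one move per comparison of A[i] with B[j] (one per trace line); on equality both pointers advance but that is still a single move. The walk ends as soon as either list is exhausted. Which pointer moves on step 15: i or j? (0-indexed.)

j

i=0 j=0: 0<2, i++
i=1 j=0: 4>2, j++
i=1 j=1: 4>3, j++
i=1 j=2: 4<8, i++
i=2 j=2: 7<8, i++
i=3 j=2: 15>8, j++
i=3 j=3: 15>10, j++
i=3 j=4: 15>14, j++
i=3 j=5: 15==15 emit, i++,j++
i=4 j=6: 22>17, j++
i=4 j=7: 22>18, j++
i=4 j=8: 22>20, j++
i=4 j=9: 22<23, i++
i=5 j=9: 25>23, j++
i=5 j=10: 25>24, j++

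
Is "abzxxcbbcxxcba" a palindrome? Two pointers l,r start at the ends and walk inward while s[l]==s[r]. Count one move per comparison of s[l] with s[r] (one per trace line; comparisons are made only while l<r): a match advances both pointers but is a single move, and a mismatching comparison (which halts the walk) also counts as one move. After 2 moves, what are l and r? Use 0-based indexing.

l=0 r=13: 'a'=='a', l++,r--
l=1 r=12: 'b'=='b', l++,r--

l=2, r=11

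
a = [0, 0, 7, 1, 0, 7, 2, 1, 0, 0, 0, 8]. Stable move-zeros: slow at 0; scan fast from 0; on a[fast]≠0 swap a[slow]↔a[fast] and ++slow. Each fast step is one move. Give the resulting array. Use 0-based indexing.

[7, 1, 7, 2, 1, 8, 0, 0, 0, 0, 0, 0]

(s=0,f=0) a[fast]=0 → fast++
(s=0,f=1) a[fast]=0 → fast++
(s=0,f=2) a[fast]=7≠0 swap→a[0]=7 → slow++,fast++
(s=1,f=3) a[fast]=1≠0 swap→a[1]=1 → slow++,fast++
(s=2,f=4) a[fast]=0 → fast++
(s=2,f=5) a[fast]=7≠0 swap→a[2]=7 → slow++,fast++
(s=3,f=6) a[fast]=2≠0 swap→a[3]=2 → slow++,fast++
(s=4,f=7) a[fast]=1≠0 swap→a[4]=1 → slow++,fast++
(s=5,f=8) a[fast]=0 → fast++
(s=5,f=9) a[fast]=0 → fast++
(s=5,f=10) a[fast]=0 → fast++
(s=5,f=11) a[fast]=8≠0 swap→a[5]=8 → slow++,fast++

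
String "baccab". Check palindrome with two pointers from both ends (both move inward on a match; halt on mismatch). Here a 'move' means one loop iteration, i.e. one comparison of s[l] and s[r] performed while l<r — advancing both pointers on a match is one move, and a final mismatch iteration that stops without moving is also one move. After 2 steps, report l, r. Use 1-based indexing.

l=1 r=6: 'b'=='b', l++,r--
l=2 r=5: 'a'=='a', l++,r--

l=3, r=4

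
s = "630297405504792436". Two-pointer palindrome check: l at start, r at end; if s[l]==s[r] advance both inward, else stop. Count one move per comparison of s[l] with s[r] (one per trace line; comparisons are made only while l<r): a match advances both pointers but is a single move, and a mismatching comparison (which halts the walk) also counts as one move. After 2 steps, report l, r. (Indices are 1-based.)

l=3, r=16

l=1 r=18: '6'=='6', l++,r--
l=2 r=17: '3'=='3', l++,r--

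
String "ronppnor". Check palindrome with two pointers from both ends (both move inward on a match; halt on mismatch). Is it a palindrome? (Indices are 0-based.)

l=0 r=7: 'r'=='r', l++,r--
l=1 r=6: 'o'=='o', l++,r--
l=2 r=5: 'n'=='n', l++,r--
l=3 r=4: 'p'=='p', l++,r--

palindrome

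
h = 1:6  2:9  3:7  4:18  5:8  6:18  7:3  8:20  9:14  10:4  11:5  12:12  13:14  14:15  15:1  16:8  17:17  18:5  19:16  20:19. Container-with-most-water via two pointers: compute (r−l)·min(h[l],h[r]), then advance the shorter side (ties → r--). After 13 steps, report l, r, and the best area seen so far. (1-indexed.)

l=1 r=20: min(6,19)*19=114 best=114 *, l++
l=2 r=20: min(9,19)*18=162 best=162 *, l++
l=3 r=20: min(7,19)*17=119 best=162, l++
l=4 r=20: min(18,19)*16=288 best=288 *, l++
l=5 r=20: min(8,19)*15=120 best=288, l++
l=6 r=20: min(18,19)*14=252 best=288, l++
l=7 r=20: min(3,19)*13=39 best=288, l++
l=8 r=20: min(20,19)*12=228 best=288, r--
l=8 r=19: min(20,16)*11=176 best=288, r--
l=8 r=18: min(20,5)*10=50 best=288, r--
l=8 r=17: min(20,17)*9=153 best=288, r--
l=8 r=16: min(20,8)*8=64 best=288, r--
l=8 r=15: min(20,1)*7=7 best=288, r--

l=8, r=14, best area=288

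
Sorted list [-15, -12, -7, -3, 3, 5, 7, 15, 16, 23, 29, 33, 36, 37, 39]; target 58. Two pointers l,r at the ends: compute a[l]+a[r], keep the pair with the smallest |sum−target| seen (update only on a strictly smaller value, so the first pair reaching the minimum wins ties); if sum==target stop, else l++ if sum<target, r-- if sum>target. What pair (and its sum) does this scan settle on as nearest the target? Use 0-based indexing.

pair (23, 36) with sum 59 (|Δ|=1)

[0,14] -15+39=24 d=34 * → l++
[1,14] -12+39=27 d=31 * → l++
[2,14] -7+39=32 d=26 * → l++
[3,14] -3+39=36 d=22 * → l++
[4,14] 3+39=42 d=16 * → l++
[5,14] 5+39=44 d=14 * → l++
[6,14] 7+39=46 d=12 * → l++
[7,14] 15+39=54 d=4 * → l++
[8,14] 16+39=55 d=3 * → l++
[9,14] 23+39=62 d=4 → r--
[9,13] 23+37=60 d=2 * → r--
[9,12] 23+36=59 d=1 * → r--
[9,11] 23+33=56 d=2 → l++
[10,11] 29+33=62 d=4 → r--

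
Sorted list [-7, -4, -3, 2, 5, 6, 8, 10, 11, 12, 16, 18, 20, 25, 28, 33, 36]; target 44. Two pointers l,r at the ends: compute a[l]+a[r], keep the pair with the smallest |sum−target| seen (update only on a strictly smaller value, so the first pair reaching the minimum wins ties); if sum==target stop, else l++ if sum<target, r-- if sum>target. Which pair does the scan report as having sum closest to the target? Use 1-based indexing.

[1,17] -7+36=29 d=15 * → l++
[2,17] -4+36=32 d=12 * → l++
[3,17] -3+36=33 d=11 * → l++
[4,17] 2+36=38 d=6 * → l++
[5,17] 5+36=41 d=3 * → l++
[6,17] 6+36=42 d=2 * → l++
[7,17] 8+36=44 d=0 * → stop

pair (8, 36) with sum 44 (|Δ|=0)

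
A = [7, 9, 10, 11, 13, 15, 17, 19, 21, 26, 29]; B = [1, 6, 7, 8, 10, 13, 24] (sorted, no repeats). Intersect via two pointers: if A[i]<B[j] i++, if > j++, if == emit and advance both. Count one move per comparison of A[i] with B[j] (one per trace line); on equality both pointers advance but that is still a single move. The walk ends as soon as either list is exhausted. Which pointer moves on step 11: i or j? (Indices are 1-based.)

i

[i=1,j=1] 7>1 → j++
[i=1,j=2] 7>6 → j++
[i=1,j=3] 7==7 emit → i++,j++
[i=2,j=4] 9>8 → j++
[i=2,j=5] 9<10 → i++
[i=3,j=5] 10==10 emit → i++,j++
[i=4,j=6] 11<13 → i++
[i=5,j=6] 13==13 emit → i++,j++
[i=6,j=7] 15<24 → i++
[i=7,j=7] 17<24 → i++
[i=8,j=7] 19<24 → i++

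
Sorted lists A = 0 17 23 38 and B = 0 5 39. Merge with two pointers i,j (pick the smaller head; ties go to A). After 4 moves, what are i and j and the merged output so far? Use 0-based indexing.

i=2, j=2, merged so far=[0, 0, 5, 17]

i=0 j=0: A[i]=0<=B[j]=0 take 0, i++
i=1 j=0: A[i]=17>B[j]=0 take 0, j++
i=1 j=1: A[i]=17>B[j]=5 take 5, j++
i=1 j=2: A[i]=17<=B[j]=39 take 17, i++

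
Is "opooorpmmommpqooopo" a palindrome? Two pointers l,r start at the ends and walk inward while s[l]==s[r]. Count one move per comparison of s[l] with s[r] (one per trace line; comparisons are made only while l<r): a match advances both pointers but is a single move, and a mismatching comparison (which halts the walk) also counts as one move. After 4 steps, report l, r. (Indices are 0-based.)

l=0 r=18: 'o'=='o', l++,r--
l=1 r=17: 'p'=='p', l++,r--
l=2 r=16: 'o'=='o', l++,r--
l=3 r=15: 'o'=='o', l++,r--

l=4, r=14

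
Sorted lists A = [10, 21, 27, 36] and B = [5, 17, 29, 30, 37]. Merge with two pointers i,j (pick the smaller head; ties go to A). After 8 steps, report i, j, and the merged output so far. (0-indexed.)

i=0 j=0: A[i]=10>B[j]=5 take 5, j++
i=0 j=1: A[i]=10<=B[j]=17 take 10, i++
i=1 j=1: A[i]=21>B[j]=17 take 17, j++
i=1 j=2: A[i]=21<=B[j]=29 take 21, i++
i=2 j=2: A[i]=27<=B[j]=29 take 27, i++
i=3 j=2: A[i]=36>B[j]=29 take 29, j++
i=3 j=3: A[i]=36>B[j]=30 take 30, j++
i=3 j=4: A[i]=36<=B[j]=37 take 36, i++

i=4, j=4, merged so far=[5, 10, 17, 21, 27, 29, 30, 36]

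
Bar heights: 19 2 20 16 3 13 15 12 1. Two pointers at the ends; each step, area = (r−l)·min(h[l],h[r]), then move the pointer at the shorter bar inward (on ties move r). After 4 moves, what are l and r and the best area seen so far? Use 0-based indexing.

l=0, r=4, best area=90

[0,8] min(19,1)*8=8 best=8 * → r--
[0,7] min(19,12)*7=84 best=84 * → r--
[0,6] min(19,15)*6=90 best=90 * → r--
[0,5] min(19,13)*5=65 best=90 → r--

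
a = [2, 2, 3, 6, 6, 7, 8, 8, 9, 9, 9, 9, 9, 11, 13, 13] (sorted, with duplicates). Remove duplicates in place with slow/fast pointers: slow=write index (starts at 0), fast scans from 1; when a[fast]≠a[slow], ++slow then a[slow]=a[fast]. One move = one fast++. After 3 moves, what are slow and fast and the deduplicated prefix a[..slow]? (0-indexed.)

slow=0 fast=1: a[fast]=2=a[slow] dup, fast++
slow=0 fast=2: a[fast]=3≠a[slow]=2 write a[1]=3, slow++,fast++
slow=1 fast=3: a[fast]=6≠a[slow]=3 write a[2]=6, slow++,fast++

slow=2, fast=4, prefix=[2, 3, 6]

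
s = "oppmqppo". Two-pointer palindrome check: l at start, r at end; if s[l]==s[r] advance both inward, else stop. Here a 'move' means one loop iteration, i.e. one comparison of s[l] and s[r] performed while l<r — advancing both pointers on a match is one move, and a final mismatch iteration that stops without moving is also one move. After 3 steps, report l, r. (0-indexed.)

[0,7] 'o'=='o' → l++,r--
[1,6] 'p'=='p' → l++,r--
[2,5] 'p'=='p' → l++,r--

l=3, r=4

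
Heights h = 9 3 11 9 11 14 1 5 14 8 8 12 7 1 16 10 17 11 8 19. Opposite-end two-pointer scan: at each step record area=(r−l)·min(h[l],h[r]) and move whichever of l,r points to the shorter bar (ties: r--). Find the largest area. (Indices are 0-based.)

l=0 r=19: min(9,19)*19=171 best=171 *, l++
l=1 r=19: min(3,19)*18=54 best=171, l++
l=2 r=19: min(11,19)*17=187 best=187 *, l++
l=3 r=19: min(9,19)*16=144 best=187, l++
l=4 r=19: min(11,19)*15=165 best=187, l++
l=5 r=19: min(14,19)*14=196 best=196 *, l++
l=6 r=19: min(1,19)*13=13 best=196, l++
l=7 r=19: min(5,19)*12=60 best=196, l++
l=8 r=19: min(14,19)*11=154 best=196, l++
l=9 r=19: min(8,19)*10=80 best=196, l++
l=10 r=19: min(8,19)*9=72 best=196, l++
l=11 r=19: min(12,19)*8=96 best=196, l++
l=12 r=19: min(7,19)*7=49 best=196, l++
l=13 r=19: min(1,19)*6=6 best=196, l++
l=14 r=19: min(16,19)*5=80 best=196, l++
l=15 r=19: min(10,19)*4=40 best=196, l++
l=16 r=19: min(17,19)*3=51 best=196, l++
l=17 r=19: min(11,19)*2=22 best=196, l++
l=18 r=19: min(8,19)*1=8 best=196, l++

max area = 196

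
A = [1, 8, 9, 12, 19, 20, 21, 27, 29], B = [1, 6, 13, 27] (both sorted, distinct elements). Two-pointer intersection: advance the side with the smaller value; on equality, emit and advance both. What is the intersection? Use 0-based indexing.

intersection = [1, 27]

i=0 j=0: 1==1 emit, i++,j++
i=1 j=1: 8>6, j++
i=1 j=2: 8<13, i++
i=2 j=2: 9<13, i++
i=3 j=2: 12<13, i++
i=4 j=2: 19>13, j++
i=4 j=3: 19<27, i++
i=5 j=3: 20<27, i++
i=6 j=3: 21<27, i++
i=7 j=3: 27==27 emit, i++,j++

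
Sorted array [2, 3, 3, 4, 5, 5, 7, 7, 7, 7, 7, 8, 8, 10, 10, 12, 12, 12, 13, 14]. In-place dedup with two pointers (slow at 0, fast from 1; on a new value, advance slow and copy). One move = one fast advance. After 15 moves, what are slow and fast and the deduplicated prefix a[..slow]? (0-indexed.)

(s=0,f=1) a[fast]=3≠a[slow]=2 write a[1]=3 → slow++,fast++
(s=1,f=2) a[fast]=3=a[slow] dup → fast++
(s=1,f=3) a[fast]=4≠a[slow]=3 write a[2]=4 → slow++,fast++
(s=2,f=4) a[fast]=5≠a[slow]=4 write a[3]=5 → slow++,fast++
(s=3,f=5) a[fast]=5=a[slow] dup → fast++
(s=3,f=6) a[fast]=7≠a[slow]=5 write a[4]=7 → slow++,fast++
(s=4,f=7) a[fast]=7=a[slow] dup → fast++
(s=4,f=8) a[fast]=7=a[slow] dup → fast++
(s=4,f=9) a[fast]=7=a[slow] dup → fast++
(s=4,f=10) a[fast]=7=a[slow] dup → fast++
(s=4,f=11) a[fast]=8≠a[slow]=7 write a[5]=8 → slow++,fast++
(s=5,f=12) a[fast]=8=a[slow] dup → fast++
(s=5,f=13) a[fast]=10≠a[slow]=8 write a[6]=10 → slow++,fast++
(s=6,f=14) a[fast]=10=a[slow] dup → fast++
(s=6,f=15) a[fast]=12≠a[slow]=10 write a[7]=12 → slow++,fast++

slow=7, fast=16, prefix=[2, 3, 4, 5, 7, 8, 10, 12]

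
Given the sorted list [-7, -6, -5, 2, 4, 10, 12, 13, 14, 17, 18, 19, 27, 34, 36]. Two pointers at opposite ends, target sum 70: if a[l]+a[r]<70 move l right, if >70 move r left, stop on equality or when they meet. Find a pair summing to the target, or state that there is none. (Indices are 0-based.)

l=0 r=14: -7+36=29 <70, l++
l=1 r=14: -6+36=30 <70, l++
l=2 r=14: -5+36=31 <70, l++
l=3 r=14: 2+36=38 <70, l++
l=4 r=14: 4+36=40 <70, l++
l=5 r=14: 10+36=46 <70, l++
l=6 r=14: 12+36=48 <70, l++
l=7 r=14: 13+36=49 <70, l++
l=8 r=14: 14+36=50 <70, l++
l=9 r=14: 17+36=53 <70, l++
l=10 r=14: 18+36=54 <70, l++
l=11 r=14: 19+36=55 <70, l++
l=12 r=14: 27+36=63 <70, l++
l=13 r=14: 34+36=70, found

(34, 36)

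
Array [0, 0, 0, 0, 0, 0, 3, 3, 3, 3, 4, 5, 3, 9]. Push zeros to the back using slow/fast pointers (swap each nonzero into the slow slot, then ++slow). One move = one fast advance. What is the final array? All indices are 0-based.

(s=0,f=0) a[fast]=0 → fast++
(s=0,f=1) a[fast]=0 → fast++
(s=0,f=2) a[fast]=0 → fast++
(s=0,f=3) a[fast]=0 → fast++
(s=0,f=4) a[fast]=0 → fast++
(s=0,f=5) a[fast]=0 → fast++
(s=0,f=6) a[fast]=3≠0 swap→a[0]=3 → slow++,fast++
(s=1,f=7) a[fast]=3≠0 swap→a[1]=3 → slow++,fast++
(s=2,f=8) a[fast]=3≠0 swap→a[2]=3 → slow++,fast++
(s=3,f=9) a[fast]=3≠0 swap→a[3]=3 → slow++,fast++
(s=4,f=10) a[fast]=4≠0 swap→a[4]=4 → slow++,fast++
(s=5,f=11) a[fast]=5≠0 swap→a[5]=5 → slow++,fast++
(s=6,f=12) a[fast]=3≠0 swap→a[6]=3 → slow++,fast++
(s=7,f=13) a[fast]=9≠0 swap→a[7]=9 → slow++,fast++

[3, 3, 3, 3, 4, 5, 3, 9, 0, 0, 0, 0, 0, 0]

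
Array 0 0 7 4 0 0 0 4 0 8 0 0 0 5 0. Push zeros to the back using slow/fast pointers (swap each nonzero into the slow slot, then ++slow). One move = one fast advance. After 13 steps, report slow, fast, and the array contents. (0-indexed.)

slow=4, fast=13, a=[7, 4, 4, 8, 0, 0, 0, 0, 0, 0, 0, 0, 0, 5, 0]

slow=0 fast=0: a[fast]=0, fast++
slow=0 fast=1: a[fast]=0, fast++
slow=0 fast=2: a[fast]=7≠0 swap→a[0]=7, slow++,fast++
slow=1 fast=3: a[fast]=4≠0 swap→a[1]=4, slow++,fast++
slow=2 fast=4: a[fast]=0, fast++
slow=2 fast=5: a[fast]=0, fast++
slow=2 fast=6: a[fast]=0, fast++
slow=2 fast=7: a[fast]=4≠0 swap→a[2]=4, slow++,fast++
slow=3 fast=8: a[fast]=0, fast++
slow=3 fast=9: a[fast]=8≠0 swap→a[3]=8, slow++,fast++
slow=4 fast=10: a[fast]=0, fast++
slow=4 fast=11: a[fast]=0, fast++
slow=4 fast=12: a[fast]=0, fast++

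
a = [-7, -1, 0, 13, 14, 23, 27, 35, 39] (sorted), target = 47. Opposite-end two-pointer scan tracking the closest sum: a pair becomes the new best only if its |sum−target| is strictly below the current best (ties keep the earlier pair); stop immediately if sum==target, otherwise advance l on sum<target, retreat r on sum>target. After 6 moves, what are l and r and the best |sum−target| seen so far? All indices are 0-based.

l=4, r=6, best |Δ|=1

l=0 r=8: -7+39=32 d=15 *, l++
l=1 r=8: -1+39=38 d=9 *, l++
l=2 r=8: 0+39=39 d=8 *, l++
l=3 r=8: 13+39=52 d=5 *, r--
l=3 r=7: 13+35=48 d=1 *, r--
l=3 r=6: 13+27=40 d=7, l++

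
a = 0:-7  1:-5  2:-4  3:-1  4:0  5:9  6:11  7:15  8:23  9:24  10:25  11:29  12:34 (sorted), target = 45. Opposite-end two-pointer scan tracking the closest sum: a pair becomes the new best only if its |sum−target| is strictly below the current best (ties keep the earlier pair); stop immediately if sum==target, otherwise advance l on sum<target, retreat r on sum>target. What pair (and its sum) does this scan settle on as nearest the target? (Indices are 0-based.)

pair (11, 34) with sum 45 (|Δ|=0)

[0,12] -7+34=27 d=18 * → l++
[1,12] -5+34=29 d=16 * → l++
[2,12] -4+34=30 d=15 * → l++
[3,12] -1+34=33 d=12 * → l++
[4,12] 0+34=34 d=11 * → l++
[5,12] 9+34=43 d=2 * → l++
[6,12] 11+34=45 d=0 * → stop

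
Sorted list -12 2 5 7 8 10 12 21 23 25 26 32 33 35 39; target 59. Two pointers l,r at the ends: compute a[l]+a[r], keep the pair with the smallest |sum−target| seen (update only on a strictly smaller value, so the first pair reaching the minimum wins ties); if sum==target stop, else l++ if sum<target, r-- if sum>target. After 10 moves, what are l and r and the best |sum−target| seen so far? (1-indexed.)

[1,15] -12+39=27 d=32 * → l++
[2,15] 2+39=41 d=18 * → l++
[3,15] 5+39=44 d=15 * → l++
[4,15] 7+39=46 d=13 * → l++
[5,15] 8+39=47 d=12 * → l++
[6,15] 10+39=49 d=10 * → l++
[7,15] 12+39=51 d=8 * → l++
[8,15] 21+39=60 d=1 * → r--
[8,14] 21+35=56 d=3 → l++
[9,14] 23+35=58 d=1 → l++

l=10, r=14, best |Δ|=1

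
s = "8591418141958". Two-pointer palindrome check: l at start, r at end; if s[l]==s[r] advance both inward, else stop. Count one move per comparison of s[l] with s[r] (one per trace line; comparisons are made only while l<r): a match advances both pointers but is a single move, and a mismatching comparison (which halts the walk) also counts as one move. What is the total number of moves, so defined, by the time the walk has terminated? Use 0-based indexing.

[0,12] '8'=='8' → l++,r--
[1,11] '5'=='5' → l++,r--
[2,10] '9'=='9' → l++,r--
[3,9] '1'=='1' → l++,r--
[4,8] '4'=='4' → l++,r--
[5,7] '1'=='1' → l++,r--

6 moves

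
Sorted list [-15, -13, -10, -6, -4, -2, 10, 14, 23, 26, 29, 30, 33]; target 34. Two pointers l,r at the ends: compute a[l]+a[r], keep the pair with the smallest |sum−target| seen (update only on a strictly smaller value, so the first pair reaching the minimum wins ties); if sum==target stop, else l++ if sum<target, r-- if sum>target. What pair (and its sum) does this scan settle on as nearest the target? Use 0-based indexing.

l=0 r=12: -15+33=18 d=16 *, l++
l=1 r=12: -13+33=20 d=14 *, l++
l=2 r=12: -10+33=23 d=11 *, l++
l=3 r=12: -6+33=27 d=7 *, l++
l=4 r=12: -4+33=29 d=5 *, l++
l=5 r=12: -2+33=31 d=3 *, l++
l=6 r=12: 10+33=43 d=9, r--
l=6 r=11: 10+30=40 d=6, r--
l=6 r=10: 10+29=39 d=5, r--
l=6 r=9: 10+26=36 d=2 *, r--
l=6 r=8: 10+23=33 d=1 *, l++
l=7 r=8: 14+23=37 d=3, r--

pair (10, 23) with sum 33 (|Δ|=1)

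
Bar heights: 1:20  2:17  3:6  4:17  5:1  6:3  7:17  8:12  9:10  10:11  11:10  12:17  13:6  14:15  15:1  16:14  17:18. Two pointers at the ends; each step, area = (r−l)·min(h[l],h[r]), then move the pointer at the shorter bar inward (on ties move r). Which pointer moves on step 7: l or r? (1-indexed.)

[1,17] min(20,18)*16=288 best=288 * → r--
[1,16] min(20,14)*15=210 best=288 → r--
[1,15] min(20,1)*14=14 best=288 → r--
[1,14] min(20,15)*13=195 best=288 → r--
[1,13] min(20,6)*12=72 best=288 → r--
[1,12] min(20,17)*11=187 best=288 → r--
[1,11] min(20,10)*10=100 best=288 → r--

r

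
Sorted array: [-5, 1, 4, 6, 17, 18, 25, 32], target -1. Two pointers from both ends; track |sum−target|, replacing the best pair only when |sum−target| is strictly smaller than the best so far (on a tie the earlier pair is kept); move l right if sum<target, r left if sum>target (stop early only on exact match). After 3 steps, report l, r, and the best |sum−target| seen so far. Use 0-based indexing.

l=0, r=4, best |Δ|=14

[0,7] -5+32=27 d=28 * → r--
[0,6] -5+25=20 d=21 * → r--
[0,5] -5+18=13 d=14 * → r--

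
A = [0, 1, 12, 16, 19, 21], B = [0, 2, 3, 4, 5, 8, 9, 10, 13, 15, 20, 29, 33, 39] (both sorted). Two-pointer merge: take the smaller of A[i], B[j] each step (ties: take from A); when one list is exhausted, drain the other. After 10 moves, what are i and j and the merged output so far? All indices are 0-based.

i=2, j=8, merged so far=[0, 0, 1, 2, 3, 4, 5, 8, 9, 10]

i=0 j=0: A[i]=0<=B[j]=0 take 0, i++
i=1 j=0: A[i]=1>B[j]=0 take 0, j++
i=1 j=1: A[i]=1<=B[j]=2 take 1, i++
i=2 j=1: A[i]=12>B[j]=2 take 2, j++
i=2 j=2: A[i]=12>B[j]=3 take 3, j++
i=2 j=3: A[i]=12>B[j]=4 take 4, j++
i=2 j=4: A[i]=12>B[j]=5 take 5, j++
i=2 j=5: A[i]=12>B[j]=8 take 8, j++
i=2 j=6: A[i]=12>B[j]=9 take 9, j++
i=2 j=7: A[i]=12>B[j]=10 take 10, j++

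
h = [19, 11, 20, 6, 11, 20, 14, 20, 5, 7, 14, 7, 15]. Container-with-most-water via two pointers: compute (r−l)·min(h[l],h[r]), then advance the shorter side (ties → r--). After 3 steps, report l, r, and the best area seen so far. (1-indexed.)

l=1, r=10, best area=180

[1,13] min(19,15)*12=180 best=180 * → r--
[1,12] min(19,7)*11=77 best=180 → r--
[1,11] min(19,14)*10=140 best=180 → r--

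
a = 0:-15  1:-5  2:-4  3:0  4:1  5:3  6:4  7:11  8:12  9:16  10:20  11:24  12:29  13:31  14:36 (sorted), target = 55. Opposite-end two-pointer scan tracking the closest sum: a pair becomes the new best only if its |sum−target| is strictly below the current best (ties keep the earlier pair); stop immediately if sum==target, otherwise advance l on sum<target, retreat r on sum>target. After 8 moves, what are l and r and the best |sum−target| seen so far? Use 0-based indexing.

[0,14] -15+36=21 d=34 * → l++
[1,14] -5+36=31 d=24 * → l++
[2,14] -4+36=32 d=23 * → l++
[3,14] 0+36=36 d=19 * → l++
[4,14] 1+36=37 d=18 * → l++
[5,14] 3+36=39 d=16 * → l++
[6,14] 4+36=40 d=15 * → l++
[7,14] 11+36=47 d=8 * → l++

l=8, r=14, best |Δ|=8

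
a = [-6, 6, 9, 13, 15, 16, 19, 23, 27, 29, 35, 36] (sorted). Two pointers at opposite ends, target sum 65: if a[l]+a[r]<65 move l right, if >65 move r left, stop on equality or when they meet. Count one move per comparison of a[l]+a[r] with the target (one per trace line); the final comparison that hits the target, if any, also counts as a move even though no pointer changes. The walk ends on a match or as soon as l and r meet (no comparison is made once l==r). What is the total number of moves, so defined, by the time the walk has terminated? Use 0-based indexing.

10 moves

l=0 r=11: -6+36=30 <65, l++
l=1 r=11: 6+36=42 <65, l++
l=2 r=11: 9+36=45 <65, l++
l=3 r=11: 13+36=49 <65, l++
l=4 r=11: 15+36=51 <65, l++
l=5 r=11: 16+36=52 <65, l++
l=6 r=11: 19+36=55 <65, l++
l=7 r=11: 23+36=59 <65, l++
l=8 r=11: 27+36=63 <65, l++
l=9 r=11: 29+36=65, found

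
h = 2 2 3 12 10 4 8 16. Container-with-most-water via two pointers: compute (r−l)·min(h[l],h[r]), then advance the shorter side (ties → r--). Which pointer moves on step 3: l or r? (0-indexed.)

l=0 r=7: min(2,16)*7=14 best=14 *, l++
l=1 r=7: min(2,16)*6=12 best=14, l++
l=2 r=7: min(3,16)*5=15 best=15 *, l++

l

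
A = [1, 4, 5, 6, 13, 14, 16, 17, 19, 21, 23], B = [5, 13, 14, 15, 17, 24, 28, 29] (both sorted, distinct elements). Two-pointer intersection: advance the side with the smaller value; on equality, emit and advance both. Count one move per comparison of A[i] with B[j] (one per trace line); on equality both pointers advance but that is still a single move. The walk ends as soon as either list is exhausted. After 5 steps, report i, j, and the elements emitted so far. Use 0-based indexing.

i=0 j=0: 1<5, i++
i=1 j=0: 4<5, i++
i=2 j=0: 5==5 emit, i++,j++
i=3 j=1: 6<13, i++
i=4 j=1: 13==13 emit, i++,j++

i=5, j=2, emitted=[5, 13]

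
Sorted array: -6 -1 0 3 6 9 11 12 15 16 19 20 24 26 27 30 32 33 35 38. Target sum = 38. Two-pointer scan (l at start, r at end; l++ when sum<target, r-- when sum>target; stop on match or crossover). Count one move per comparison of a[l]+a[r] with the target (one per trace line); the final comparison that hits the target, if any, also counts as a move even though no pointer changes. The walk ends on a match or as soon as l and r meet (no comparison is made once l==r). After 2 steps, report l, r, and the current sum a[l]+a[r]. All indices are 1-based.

[1,20] -6+38=32 <38 → l++
[2,20] -1+38=37 <38 → l++

l=3, r=20, sum=38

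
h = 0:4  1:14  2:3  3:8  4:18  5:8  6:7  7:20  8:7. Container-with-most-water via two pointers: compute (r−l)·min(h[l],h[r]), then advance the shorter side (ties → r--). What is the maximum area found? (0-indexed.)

[0,8] min(4,7)*8=32 best=32 * → l++
[1,8] min(14,7)*7=49 best=49 * → r--
[1,7] min(14,20)*6=84 best=84 * → l++
[2,7] min(3,20)*5=15 best=84 → l++
[3,7] min(8,20)*4=32 best=84 → l++
[4,7] min(18,20)*3=54 best=84 → l++
[5,7] min(8,20)*2=16 best=84 → l++
[6,7] min(7,20)*1=7 best=84 → l++

max area = 84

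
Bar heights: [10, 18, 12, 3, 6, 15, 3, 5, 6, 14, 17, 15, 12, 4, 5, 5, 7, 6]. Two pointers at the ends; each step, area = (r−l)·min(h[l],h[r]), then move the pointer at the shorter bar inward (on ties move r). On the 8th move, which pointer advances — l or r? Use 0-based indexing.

r

[0,17] min(10,6)*17=102 best=102 * → r--
[0,16] min(10,7)*16=112 best=112 * → r--
[0,15] min(10,5)*15=75 best=112 → r--
[0,14] min(10,5)*14=70 best=112 → r--
[0,13] min(10,4)*13=52 best=112 → r--
[0,12] min(10,12)*12=120 best=120 * → l++
[1,12] min(18,12)*11=132 best=132 * → r--
[1,11] min(18,15)*10=150 best=150 * → r--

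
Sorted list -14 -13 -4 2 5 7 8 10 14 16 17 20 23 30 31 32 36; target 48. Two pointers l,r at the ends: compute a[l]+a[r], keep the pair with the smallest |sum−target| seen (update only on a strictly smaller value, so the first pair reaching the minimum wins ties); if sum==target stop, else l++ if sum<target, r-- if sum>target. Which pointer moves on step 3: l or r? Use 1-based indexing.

l=1 r=17: -14+36=22 d=26 *, l++
l=2 r=17: -13+36=23 d=25 *, l++
l=3 r=17: -4+36=32 d=16 *, l++

l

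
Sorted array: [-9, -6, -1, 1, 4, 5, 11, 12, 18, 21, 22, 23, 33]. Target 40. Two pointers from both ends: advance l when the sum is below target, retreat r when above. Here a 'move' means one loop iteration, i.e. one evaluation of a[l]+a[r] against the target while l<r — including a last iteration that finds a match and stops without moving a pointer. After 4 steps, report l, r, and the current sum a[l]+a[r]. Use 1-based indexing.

l=1 r=13: -9+33=24 <40, l++
l=2 r=13: -6+33=27 <40, l++
l=3 r=13: -1+33=32 <40, l++
l=4 r=13: 1+33=34 <40, l++

l=5, r=13, sum=37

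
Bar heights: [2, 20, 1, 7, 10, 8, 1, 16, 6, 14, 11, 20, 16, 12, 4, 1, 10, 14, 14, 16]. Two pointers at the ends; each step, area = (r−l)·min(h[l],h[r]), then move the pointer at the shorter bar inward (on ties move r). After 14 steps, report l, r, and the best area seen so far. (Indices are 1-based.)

l=2, r=7, best area=288

l=1 r=20: min(2,16)*19=38 best=38 *, l++
l=2 r=20: min(20,16)*18=288 best=288 *, r--
l=2 r=19: min(20,14)*17=238 best=288, r--
l=2 r=18: min(20,14)*16=224 best=288, r--
l=2 r=17: min(20,10)*15=150 best=288, r--
l=2 r=16: min(20,1)*14=14 best=288, r--
l=2 r=15: min(20,4)*13=52 best=288, r--
l=2 r=14: min(20,12)*12=144 best=288, r--
l=2 r=13: min(20,16)*11=176 best=288, r--
l=2 r=12: min(20,20)*10=200 best=288, r--
l=2 r=11: min(20,11)*9=99 best=288, r--
l=2 r=10: min(20,14)*8=112 best=288, r--
l=2 r=9: min(20,6)*7=42 best=288, r--
l=2 r=8: min(20,16)*6=96 best=288, r--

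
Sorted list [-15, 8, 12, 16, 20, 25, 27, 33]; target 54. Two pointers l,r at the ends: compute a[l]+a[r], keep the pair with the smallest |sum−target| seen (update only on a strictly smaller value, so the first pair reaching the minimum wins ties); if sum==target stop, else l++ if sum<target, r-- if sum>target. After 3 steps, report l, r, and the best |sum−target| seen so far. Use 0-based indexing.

l=3, r=7, best |Δ|=9

[0,7] -15+33=18 d=36 * → l++
[1,7] 8+33=41 d=13 * → l++
[2,7] 12+33=45 d=9 * → l++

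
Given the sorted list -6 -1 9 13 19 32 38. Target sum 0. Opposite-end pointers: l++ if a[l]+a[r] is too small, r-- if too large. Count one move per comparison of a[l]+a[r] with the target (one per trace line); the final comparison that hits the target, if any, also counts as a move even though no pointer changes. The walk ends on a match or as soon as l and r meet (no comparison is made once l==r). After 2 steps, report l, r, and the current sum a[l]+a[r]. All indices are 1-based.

[1,7] -6+38=32 >0 → r--
[1,6] -6+32=26 >0 → r--

l=1, r=5, sum=13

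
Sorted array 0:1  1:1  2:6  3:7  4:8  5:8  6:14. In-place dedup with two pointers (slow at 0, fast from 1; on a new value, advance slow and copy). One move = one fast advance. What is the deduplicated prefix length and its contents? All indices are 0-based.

slow=0 fast=1: a[fast]=1=a[slow] dup, fast++
slow=0 fast=2: a[fast]=6≠a[slow]=1 write a[1]=6, slow++,fast++
slow=1 fast=3: a[fast]=7≠a[slow]=6 write a[2]=7, slow++,fast++
slow=2 fast=4: a[fast]=8≠a[slow]=7 write a[3]=8, slow++,fast++
slow=3 fast=5: a[fast]=8=a[slow] dup, fast++
slow=3 fast=6: a[fast]=14≠a[slow]=8 write a[4]=14, slow++,fast++

length 5; prefix = [1, 6, 7, 8, 14]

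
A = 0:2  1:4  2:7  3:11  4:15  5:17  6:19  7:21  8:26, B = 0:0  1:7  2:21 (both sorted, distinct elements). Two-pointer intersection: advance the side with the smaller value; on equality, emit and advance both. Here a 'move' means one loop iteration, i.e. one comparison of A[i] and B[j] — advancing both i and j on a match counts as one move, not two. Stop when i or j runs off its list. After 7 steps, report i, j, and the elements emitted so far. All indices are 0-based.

i=6, j=2, emitted=[7]

[i=0,j=0] 2>0 → j++
[i=0,j=1] 2<7 → i++
[i=1,j=1] 4<7 → i++
[i=2,j=1] 7==7 emit → i++,j++
[i=3,j=2] 11<21 → i++
[i=4,j=2] 15<21 → i++
[i=5,j=2] 17<21 → i++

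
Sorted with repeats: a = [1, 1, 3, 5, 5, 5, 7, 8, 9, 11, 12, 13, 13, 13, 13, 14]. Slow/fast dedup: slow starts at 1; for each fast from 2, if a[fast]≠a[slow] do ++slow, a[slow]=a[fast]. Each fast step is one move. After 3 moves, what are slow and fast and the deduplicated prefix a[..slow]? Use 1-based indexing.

slow=3, fast=5, prefix=[1, 3, 5]

slow=1 fast=2: a[fast]=1=a[slow] dup, fast++
slow=1 fast=3: a[fast]=3≠a[slow]=1 write a[2]=3, slow++,fast++
slow=2 fast=4: a[fast]=5≠a[slow]=3 write a[3]=5, slow++,fast++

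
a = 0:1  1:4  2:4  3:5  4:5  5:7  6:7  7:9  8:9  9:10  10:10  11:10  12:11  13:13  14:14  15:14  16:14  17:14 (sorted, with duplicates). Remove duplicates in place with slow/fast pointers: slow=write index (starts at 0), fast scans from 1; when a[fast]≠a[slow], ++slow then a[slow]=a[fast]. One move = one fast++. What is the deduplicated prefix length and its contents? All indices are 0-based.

length 9; prefix = [1, 4, 5, 7, 9, 10, 11, 13, 14]

slow=0 fast=1: a[fast]=4≠a[slow]=1 write a[1]=4, slow++,fast++
slow=1 fast=2: a[fast]=4=a[slow] dup, fast++
slow=1 fast=3: a[fast]=5≠a[slow]=4 write a[2]=5, slow++,fast++
slow=2 fast=4: a[fast]=5=a[slow] dup, fast++
slow=2 fast=5: a[fast]=7≠a[slow]=5 write a[3]=7, slow++,fast++
slow=3 fast=6: a[fast]=7=a[slow] dup, fast++
slow=3 fast=7: a[fast]=9≠a[slow]=7 write a[4]=9, slow++,fast++
slow=4 fast=8: a[fast]=9=a[slow] dup, fast++
slow=4 fast=9: a[fast]=10≠a[slow]=9 write a[5]=10, slow++,fast++
slow=5 fast=10: a[fast]=10=a[slow] dup, fast++
slow=5 fast=11: a[fast]=10=a[slow] dup, fast++
slow=5 fast=12: a[fast]=11≠a[slow]=10 write a[6]=11, slow++,fast++
slow=6 fast=13: a[fast]=13≠a[slow]=11 write a[7]=13, slow++,fast++
slow=7 fast=14: a[fast]=14≠a[slow]=13 write a[8]=14, slow++,fast++
slow=8 fast=15: a[fast]=14=a[slow] dup, fast++
slow=8 fast=16: a[fast]=14=a[slow] dup, fast++
slow=8 fast=17: a[fast]=14=a[slow] dup, fast++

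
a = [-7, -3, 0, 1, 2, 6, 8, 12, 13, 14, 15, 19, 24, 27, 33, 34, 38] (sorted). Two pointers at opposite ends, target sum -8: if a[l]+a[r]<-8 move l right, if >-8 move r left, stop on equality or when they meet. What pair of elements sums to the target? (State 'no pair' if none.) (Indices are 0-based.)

no pair

l=0 r=16: -7+38=31 >-8, r--
l=0 r=15: -7+34=27 >-8, r--
l=0 r=14: -7+33=26 >-8, r--
l=0 r=13: -7+27=20 >-8, r--
l=0 r=12: -7+24=17 >-8, r--
l=0 r=11: -7+19=12 >-8, r--
l=0 r=10: -7+15=8 >-8, r--
l=0 r=9: -7+14=7 >-8, r--
l=0 r=8: -7+13=6 >-8, r--
l=0 r=7: -7+12=5 >-8, r--
l=0 r=6: -7+8=1 >-8, r--
l=0 r=5: -7+6=-1 >-8, r--
l=0 r=4: -7+2=-5 >-8, r--
l=0 r=3: -7+1=-6 >-8, r--
l=0 r=2: -7+0=-7 >-8, r--
l=0 r=1: -7+-3=-10 <-8, l++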